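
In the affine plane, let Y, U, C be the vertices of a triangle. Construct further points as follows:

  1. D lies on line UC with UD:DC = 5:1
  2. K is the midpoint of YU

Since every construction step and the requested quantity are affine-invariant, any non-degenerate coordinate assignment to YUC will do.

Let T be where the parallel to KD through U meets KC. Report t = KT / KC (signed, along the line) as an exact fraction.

Work in coordinates with Y = (0, 0), U = (1, 0), C = (0, 1).
1. D lies on line UC with UD:DC = 5:1 ⇒ D = (1/6, 5/6)
2. K is the midpoint of YU ⇒ K = (1/2, 0)
through U parallel to KD: direction (-1/3, 5/6); meets KC at T = (3, -5)
T = K + t·(C−K) with t = -5

t = -5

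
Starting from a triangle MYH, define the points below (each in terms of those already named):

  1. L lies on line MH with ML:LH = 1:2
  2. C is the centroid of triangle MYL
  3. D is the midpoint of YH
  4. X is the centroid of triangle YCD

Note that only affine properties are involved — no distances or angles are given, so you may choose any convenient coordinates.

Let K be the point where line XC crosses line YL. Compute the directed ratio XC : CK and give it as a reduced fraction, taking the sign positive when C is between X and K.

XC:CK = -5/3

Assign M = (0, 0), Y = (1, 0), H = (0, 1) — the answer is frame-independent, so this choice is without loss of generality.
1. L lies on line MH with ML:LH = 1:2 ⇒ L = (0, 1/3)
2. C is the centroid of triangle MYL ⇒ C = (1/3, 1/9)
3. D is the midpoint of YH ⇒ D = (1/2, 1/2)
4. X is the centroid of triangle YCD ⇒ X = (11/18, 11/54)
line XC meets YL at K = (1/2, 1/6)
C = X + t·(K−X) with t = 5/2, so XC:CK = 5/2:-3/2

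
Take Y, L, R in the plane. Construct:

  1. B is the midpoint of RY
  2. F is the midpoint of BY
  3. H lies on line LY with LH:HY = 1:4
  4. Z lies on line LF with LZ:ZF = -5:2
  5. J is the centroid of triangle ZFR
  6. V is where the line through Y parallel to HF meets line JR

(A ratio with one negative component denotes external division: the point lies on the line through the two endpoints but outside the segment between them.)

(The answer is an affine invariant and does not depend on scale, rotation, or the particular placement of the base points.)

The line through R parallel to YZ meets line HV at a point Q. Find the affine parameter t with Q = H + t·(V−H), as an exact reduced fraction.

Work in coordinates with Y = (0, 0), L = (1, 0), R = (0, 1).
1. B is the midpoint of RY ⇒ B = (0, 1/2)
2. F is the midpoint of BY ⇒ F = (0, 1/4)
3. H lies on line LY with LH:HY = 1:4 ⇒ H = (4/5, 0)
4. Z lies on line LF with LZ:ZF = -5:2 ⇒ Z = (-2/3, 5/12)
5. J is the centroid of triangle ZFR ⇒ J = (-2/9, 5/9)
6. V is where the line through Y parallel to HF meets line JR ⇒ V = (-16/37, 5/37)
through R parallel to YZ: direction (-2/3, 5/12); meets HV at Q = (416/235, -5/47)
Q = H + t·(V−H) with t = -37/47

t = -37/47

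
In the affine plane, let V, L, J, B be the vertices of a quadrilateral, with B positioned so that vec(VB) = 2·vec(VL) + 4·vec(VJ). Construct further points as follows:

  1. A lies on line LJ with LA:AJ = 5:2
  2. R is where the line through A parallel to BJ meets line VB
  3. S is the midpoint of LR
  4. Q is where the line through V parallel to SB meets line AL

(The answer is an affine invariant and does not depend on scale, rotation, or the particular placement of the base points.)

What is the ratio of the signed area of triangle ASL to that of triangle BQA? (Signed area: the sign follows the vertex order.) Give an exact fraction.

Assign V = (0, 0), L = (1, 0), J = (0, 1), B = (2, 4) — the answer is frame-independent, so this choice is without loss of generality.
1. A lies on line LJ with LA:AJ = 5:2 ⇒ A = (2/7, 5/7)
2. R is where the line through A parallel to BJ meets line VB ⇒ R = (4/7, 8/7)
3. S is the midpoint of LR ⇒ S = (11/14, 4/7)
4. Q is where the line through V parallel to SB meets line AL ⇒ Q = (17/65, 48/65)
2·[ASL] = -25/98, 2·[BQA] = 11/91
[ASL]:[BQA] = -25/98:11/91 = -325/154

[ASL]:[BQA] = -325/154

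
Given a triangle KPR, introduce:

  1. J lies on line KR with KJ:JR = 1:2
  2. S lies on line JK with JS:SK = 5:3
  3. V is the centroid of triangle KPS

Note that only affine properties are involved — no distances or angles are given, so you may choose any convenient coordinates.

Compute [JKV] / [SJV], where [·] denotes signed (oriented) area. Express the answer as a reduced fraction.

Set K = (0, 0), P = (1, 0), R = (0, 1); any affine frame gives the same invariant.
1. J lies on line KR with KJ:JR = 1:2 ⇒ J = (0, 1/3)
2. S lies on line JK with JS:SK = 5:3 ⇒ S = (0, 1/8)
3. V is the centroid of triangle KPS ⇒ V = (1/3, 1/24)
2·[JKV] = 1/9, 2·[SJV] = -5/72
[JKV]:[SJV] = 1/9:-5/72 = -8/5

[JKV]:[SJV] = -8/5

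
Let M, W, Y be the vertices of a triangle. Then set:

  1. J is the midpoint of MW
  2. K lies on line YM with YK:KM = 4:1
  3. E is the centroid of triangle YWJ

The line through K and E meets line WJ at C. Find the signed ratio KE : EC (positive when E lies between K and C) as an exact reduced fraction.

Choose coordinates M = (0, 0), W = (1, 0), Y = (0, 1).
1. J is the midpoint of MW ⇒ J = (1/2, 0)
2. K lies on line YM with YK:KM = 4:1 ⇒ K = (0, 1/5)
3. E is the centroid of triangle YWJ ⇒ E = (1/2, 1/3)
line KE meets WJ at C = (-3/4, 0)
E = K + t·(C−K) with t = -2/3, so KE:EC = -2/3:5/3

KE:EC = -2/5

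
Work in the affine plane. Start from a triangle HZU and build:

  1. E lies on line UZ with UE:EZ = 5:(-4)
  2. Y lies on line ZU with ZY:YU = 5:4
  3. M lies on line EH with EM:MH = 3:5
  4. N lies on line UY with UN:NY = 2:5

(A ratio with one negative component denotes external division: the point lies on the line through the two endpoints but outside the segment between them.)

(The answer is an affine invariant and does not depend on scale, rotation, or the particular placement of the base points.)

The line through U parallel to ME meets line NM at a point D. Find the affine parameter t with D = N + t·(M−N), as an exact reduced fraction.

t = -8/307

Assign H = (0, 0), Z = (1, 0), U = (0, 1) — the answer is frame-independent, so this choice is without loss of generality.
1. E lies on line UZ with UE:EZ = 5:(-4) ⇒ E = (5, -4)
2. Y lies on line ZU with ZY:YU = 5:4 ⇒ Y = (4/9, 5/9)
3. M lies on line EH with EM:MH = 3:5 ⇒ M = (25/8, -5/2)
4. N lies on line UY with UN:NY = 2:5 ⇒ N = (8/63, 55/63)
through U parallel to ME: direction (15/8, -3/2); meets NM at D = (15/307, 295/307)
D = N + t·(M−N) with t = -8/307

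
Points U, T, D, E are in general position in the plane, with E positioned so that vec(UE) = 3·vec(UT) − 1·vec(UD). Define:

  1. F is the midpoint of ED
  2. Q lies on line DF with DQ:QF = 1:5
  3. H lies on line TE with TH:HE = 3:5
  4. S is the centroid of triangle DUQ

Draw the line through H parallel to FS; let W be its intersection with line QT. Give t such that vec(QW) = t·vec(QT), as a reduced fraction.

Assign U = (0, 0), T = (1, 0), D = (0, 1), E = (3, -1) — the answer is frame-independent, so this choice is without loss of generality.
1. F is the midpoint of ED ⇒ F = (3/2, 0)
2. Q lies on line DF with DQ:QF = 1:5 ⇒ Q = (1/4, 5/6)
3. H lies on line TE with TH:HE = 3:5 ⇒ H = (7/4, -3/8)
4. S is the centroid of triangle DUQ ⇒ S = (1/12, 11/18)
through H parallel to FS: direction (-17/12, 11/18); meets QT at W = (895/832, -35/416)
W = Q + t·(T−Q) with t = 229/208

t = 229/208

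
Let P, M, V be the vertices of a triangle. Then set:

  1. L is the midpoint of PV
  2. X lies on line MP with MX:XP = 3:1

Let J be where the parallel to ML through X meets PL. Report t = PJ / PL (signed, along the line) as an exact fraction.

t = 1/4

Assign P = (0, 0), M = (1, 0), V = (0, 1) — the answer is frame-independent, so this choice is without loss of generality.
1. L is the midpoint of PV ⇒ L = (0, 1/2)
2. X lies on line MP with MX:XP = 3:1 ⇒ X = (1/4, 0)
through X parallel to ML: direction (-1, 1/2); meets PL at J = (0, 1/8)
J = P + t·(L−P) with t = 1/4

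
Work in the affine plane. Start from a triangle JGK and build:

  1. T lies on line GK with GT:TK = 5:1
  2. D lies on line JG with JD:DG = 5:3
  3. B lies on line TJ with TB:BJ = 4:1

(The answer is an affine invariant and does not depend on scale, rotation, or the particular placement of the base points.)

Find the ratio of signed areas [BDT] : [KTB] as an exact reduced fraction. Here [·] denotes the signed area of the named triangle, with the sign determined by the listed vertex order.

[BDT]:[KTB] = -25/8

Assign J = (0, 0), G = (1, 0), K = (0, 1) — the answer is frame-independent, so this choice is without loss of generality.
1. T lies on line GK with GT:TK = 5:1 ⇒ T = (1/6, 5/6)
2. D lies on line JG with JD:DG = 5:3 ⇒ D = (5/8, 0)
3. B lies on line TJ with TB:BJ = 4:1 ⇒ B = (1/30, 1/6)
2·[BDT] = 5/12, 2·[KTB] = -2/15
[BDT]:[KTB] = 5/12:-2/15 = -25/8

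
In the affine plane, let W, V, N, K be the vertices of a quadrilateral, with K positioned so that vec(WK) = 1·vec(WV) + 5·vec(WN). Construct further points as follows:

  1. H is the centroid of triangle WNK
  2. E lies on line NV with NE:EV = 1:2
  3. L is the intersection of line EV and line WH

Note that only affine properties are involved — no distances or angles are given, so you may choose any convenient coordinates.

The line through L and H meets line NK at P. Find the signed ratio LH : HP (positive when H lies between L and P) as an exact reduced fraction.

Assign W = (0, 0), V = (1, 0), N = (0, 1), K = (1, 5) — the answer is frame-independent, so this choice is without loss of generality.
1. H is the centroid of triangle WNK ⇒ H = (1/3, 2)
2. E lies on line NV with NE:EV = 1:2 ⇒ E = (1/3, 2/3)
3. L is the intersection of line EV and line WH ⇒ L = (1/7, 6/7)
line LH meets NK at P = (1/2, 3)
H = L + t·(P−L) with t = 8/15, so LH:HP = 8/15:7/15

LH:HP = 8/7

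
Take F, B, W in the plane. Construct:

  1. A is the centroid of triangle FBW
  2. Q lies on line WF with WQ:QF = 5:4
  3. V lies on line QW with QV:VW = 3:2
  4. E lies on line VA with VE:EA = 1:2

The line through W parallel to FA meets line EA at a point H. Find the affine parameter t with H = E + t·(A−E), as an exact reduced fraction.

Set F = (0, 0), B = (1, 0), W = (0, 1); any affine frame gives the same invariant.
1. A is the centroid of triangle FBW ⇒ A = (1/3, 1/3)
2. Q lies on line WF with WQ:QF = 5:4 ⇒ Q = (0, 4/9)
3. V lies on line QW with QV:VW = 3:2 ⇒ V = (0, 7/9)
4. E lies on line VA with VE:EA = 1:2 ⇒ E = (1/9, 17/27)
through W parallel to FA: direction (1/3, 1/3); meets EA at H = (-2/21, 19/21)
H = E + t·(A−E) with t = -13/14

t = -13/14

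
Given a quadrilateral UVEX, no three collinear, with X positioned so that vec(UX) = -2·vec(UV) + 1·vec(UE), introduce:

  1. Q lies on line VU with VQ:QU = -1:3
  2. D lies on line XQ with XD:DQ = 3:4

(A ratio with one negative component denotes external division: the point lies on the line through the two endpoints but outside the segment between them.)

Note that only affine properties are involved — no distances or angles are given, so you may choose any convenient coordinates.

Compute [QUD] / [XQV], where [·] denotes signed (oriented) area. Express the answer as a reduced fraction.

[QUD]:[XQV] = 12/7

Choose coordinates U = (0, 0), V = (1, 0), E = (0, 1), X = (-2, 1).
1. Q lies on line VU with VQ:QU = -1:3 ⇒ Q = (3/2, 0)
2. D lies on line XQ with XD:DQ = 3:4 ⇒ D = (-1/2, 4/7)
2·[QUD] = -6/7, 2·[XQV] = -1/2
[QUD]:[XQV] = -6/7:-1/2 = 12/7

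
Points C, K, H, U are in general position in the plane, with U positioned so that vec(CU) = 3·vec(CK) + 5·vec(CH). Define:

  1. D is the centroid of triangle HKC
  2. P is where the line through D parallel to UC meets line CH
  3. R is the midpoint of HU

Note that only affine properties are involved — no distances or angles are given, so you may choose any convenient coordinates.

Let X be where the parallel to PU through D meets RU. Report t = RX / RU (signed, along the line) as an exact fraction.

Choose coordinates C = (0, 0), K = (1, 0), H = (0, 1), U = (3, 5).
1. D is the centroid of triangle HKC ⇒ D = (1/3, 1/3)
2. P is where the line through D parallel to UC meets line CH ⇒ P = (0, -2/9)
3. R is the midpoint of HU ⇒ R = (3/2, 3)
through D parallel to PU: direction (3, 47/9); meets RU at X = (101/33, 503/99)
X = R + t·(U−R) with t = 103/99

t = 103/99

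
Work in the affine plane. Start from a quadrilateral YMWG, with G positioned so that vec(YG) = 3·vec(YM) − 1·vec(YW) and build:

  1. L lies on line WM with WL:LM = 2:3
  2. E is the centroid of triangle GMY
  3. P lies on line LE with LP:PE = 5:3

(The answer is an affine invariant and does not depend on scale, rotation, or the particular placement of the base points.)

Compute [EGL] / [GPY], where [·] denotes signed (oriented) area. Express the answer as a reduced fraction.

Set Y = (0, 0), M = (1, 0), W = (0, 1), G = (3, -1); any affine frame gives the same invariant.
1. L lies on line WM with WL:LM = 2:3 ⇒ L = (2/5, 3/5)
2. E is the centroid of triangle GMY ⇒ E = (4/3, -1/3)
3. P lies on line LE with LP:PE = 5:3 ⇒ P = (59/60, 1/60)
2·[EGL] = 14/15, 2·[GPY] = 31/30
[EGL]:[GPY] = 14/15:31/30 = 28/31

[EGL]:[GPY] = 28/31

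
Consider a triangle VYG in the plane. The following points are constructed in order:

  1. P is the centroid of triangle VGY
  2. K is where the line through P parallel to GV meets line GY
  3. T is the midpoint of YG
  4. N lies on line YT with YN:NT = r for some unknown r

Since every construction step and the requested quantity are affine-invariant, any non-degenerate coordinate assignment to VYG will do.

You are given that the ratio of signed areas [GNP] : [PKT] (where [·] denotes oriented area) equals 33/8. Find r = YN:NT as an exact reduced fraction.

r = 5/3

Choose coordinates V = (0, 0), Y = (1, 0), G = (0, 1).
1. P is the centroid of triangle VGY ⇒ P = (1/3, 1/3)
2. K is where the line through P parallel to GV meets line GY ⇒ K = (1/3, 2/3)
3. T is the midpoint of YG ⇒ T = (1/2, 1/2)
4. With YN:NT = r, write λ = r/(r+1) so N = Y + λ·(T−Y); N is affine-linear in λ
Every point depending on N is an affine combination of N and λ-independent points, so each such coordinate is linear in λ; the λ² term in each signed area is a multiple of (T−Y)×(T−Y) = 0, so 2·[GNP] and 2·[PKT] are each linear in λ. Evaluating at λ=0 and λ=1:
  2·[GNP] = 1/6·λ − 1/3,   2·[PKT] = -1/18
So [GNP]:[PKT] = (1/6·λ − 1/3) / (-1/18). Setting this equal to 33/8:
  1/6·λ − 1/3 = 33/8·(-1/18)  ⇒  λ = 5/8
Then r = λ/(1−λ) = (5/8)/(3/8) = 5/3. Check: with r = 5/3, N = (11/16, 5/16) and [GNP]:[PKT] = 33/8 as required.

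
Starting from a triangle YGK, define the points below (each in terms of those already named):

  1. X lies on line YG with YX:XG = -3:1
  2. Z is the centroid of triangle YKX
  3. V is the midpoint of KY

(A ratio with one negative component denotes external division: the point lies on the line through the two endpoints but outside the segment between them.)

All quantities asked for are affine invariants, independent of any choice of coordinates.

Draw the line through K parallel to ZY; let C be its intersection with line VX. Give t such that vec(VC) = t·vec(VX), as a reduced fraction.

Assign Y = (0, 0), G = (1, 0), K = (0, 1) — the answer is frame-independent, so this choice is without loss of generality.
1. X lies on line YG with YX:XG = -3:1 ⇒ X = (3/2, 0)
2. Z is the centroid of triangle YKX ⇒ Z = (1/2, 1/3)
3. V is the midpoint of KY ⇒ V = (0, 1/2)
through K parallel to ZY: direction (-1/2, -1/3); meets VX at C = (-1/2, 2/3)
C = V + t·(X−V) with t = -1/3

t = -1/3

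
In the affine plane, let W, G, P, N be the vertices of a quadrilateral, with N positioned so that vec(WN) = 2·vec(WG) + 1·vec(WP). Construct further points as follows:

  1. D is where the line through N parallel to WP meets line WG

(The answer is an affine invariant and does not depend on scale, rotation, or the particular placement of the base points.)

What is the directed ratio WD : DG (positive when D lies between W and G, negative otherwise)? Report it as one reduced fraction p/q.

WD:DG = -2

Choose coordinates W = (0, 0), G = (1, 0), P = (0, 1), N = (2, 1).
1. D is where the line through N parallel to WP meets line WG ⇒ D = (2, 0)
D = W + t·(G−W) with t = 2, so WD:DG = t:(1−t) = 2:-1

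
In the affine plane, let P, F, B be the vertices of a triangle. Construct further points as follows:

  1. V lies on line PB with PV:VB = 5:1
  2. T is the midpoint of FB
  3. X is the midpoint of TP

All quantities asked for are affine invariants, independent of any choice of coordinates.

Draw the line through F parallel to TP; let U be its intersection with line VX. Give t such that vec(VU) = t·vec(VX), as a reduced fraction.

t = 11/5

Assign P = (0, 0), F = (1, 0), B = (0, 1) — the answer is frame-independent, so this choice is without loss of generality.
1. V lies on line PB with PV:VB = 5:1 ⇒ V = (0, 5/6)
2. T is the midpoint of FB ⇒ T = (1/2, 1/2)
3. X is the midpoint of TP ⇒ X = (1/4, 1/4)
through F parallel to TP: direction (-1/2, -1/2); meets VX at U = (11/20, -9/20)
U = V + t·(X−V) with t = 11/5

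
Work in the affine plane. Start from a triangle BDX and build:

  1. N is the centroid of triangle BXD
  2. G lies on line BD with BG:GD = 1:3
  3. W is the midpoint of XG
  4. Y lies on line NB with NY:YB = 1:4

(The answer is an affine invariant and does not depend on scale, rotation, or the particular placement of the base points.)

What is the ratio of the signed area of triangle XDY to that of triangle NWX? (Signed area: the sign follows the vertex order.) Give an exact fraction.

Choose coordinates B = (0, 0), D = (1, 0), X = (0, 1).
1. N is the centroid of triangle BXD ⇒ N = (1/3, 1/3)
2. G lies on line BD with BG:GD = 1:3 ⇒ G = (1/4, 0)
3. W is the midpoint of XG ⇒ W = (1/8, 1/2)
4. Y lies on line NB with NY:YB = 1:4 ⇒ Y = (4/15, 4/15)
2·[XDY] = -7/15, 2·[NWX] = -1/12
[XDY]:[NWX] = -7/15:-1/12 = 28/5

[XDY]:[NWX] = 28/5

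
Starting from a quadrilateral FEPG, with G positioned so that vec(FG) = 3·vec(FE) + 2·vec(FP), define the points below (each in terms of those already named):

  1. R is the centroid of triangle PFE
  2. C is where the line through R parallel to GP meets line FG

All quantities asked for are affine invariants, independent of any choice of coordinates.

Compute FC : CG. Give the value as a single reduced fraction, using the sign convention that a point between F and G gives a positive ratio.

FC:CG = 2/7

Assign F = (0, 0), E = (1, 0), P = (0, 1), G = (3, 2) — the answer is frame-independent, so this choice is without loss of generality.
1. R is the centroid of triangle PFE ⇒ R = (1/3, 1/3)
2. C is where the line through R parallel to GP meets line FG ⇒ C = (2/3, 4/9)
C = F + t·(G−F) with t = 2/9, so FC:CG = t:(1−t) = 2/9:7/9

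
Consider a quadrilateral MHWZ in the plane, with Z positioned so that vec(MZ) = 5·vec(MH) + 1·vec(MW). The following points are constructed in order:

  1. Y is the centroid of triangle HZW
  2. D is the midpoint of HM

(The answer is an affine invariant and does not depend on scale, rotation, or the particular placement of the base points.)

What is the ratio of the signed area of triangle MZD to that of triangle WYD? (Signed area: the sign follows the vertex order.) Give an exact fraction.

[MZD]:[WYD] = 3/11

Set M = (0, 0), H = (1, 0), W = (0, 1), Z = (5, 1); any affine frame gives the same invariant.
1. Y is the centroid of triangle HZW ⇒ Y = (2, 2/3)
2. D is the midpoint of HM ⇒ D = (1/2, 0)
2·[MZD] = -1/2, 2·[WYD] = -11/6
[MZD]:[WYD] = -1/2:-11/6 = 3/11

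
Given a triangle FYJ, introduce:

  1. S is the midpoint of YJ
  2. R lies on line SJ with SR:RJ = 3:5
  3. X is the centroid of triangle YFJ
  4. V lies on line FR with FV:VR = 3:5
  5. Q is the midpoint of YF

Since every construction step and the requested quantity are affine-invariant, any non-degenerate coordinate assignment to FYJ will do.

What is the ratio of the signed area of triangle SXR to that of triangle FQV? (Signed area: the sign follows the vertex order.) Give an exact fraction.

[SXR]:[FQV] = -16/33

Assign F = (0, 0), Y = (1, 0), J = (0, 1) — the answer is frame-independent, so this choice is without loss of generality.
1. S is the midpoint of YJ ⇒ S = (1/2, 1/2)
2. R lies on line SJ with SR:RJ = 3:5 ⇒ R = (5/16, 11/16)
3. X is the centroid of triangle YFJ ⇒ X = (1/3, 1/3)
4. V lies on line FR with FV:VR = 3:5 ⇒ V = (15/128, 33/128)
5. Q is the midpoint of YF ⇒ Q = (1/2, 0)
2·[SXR] = -1/16, 2·[FQV] = 33/256
[SXR]:[FQV] = -1/16:33/256 = -16/33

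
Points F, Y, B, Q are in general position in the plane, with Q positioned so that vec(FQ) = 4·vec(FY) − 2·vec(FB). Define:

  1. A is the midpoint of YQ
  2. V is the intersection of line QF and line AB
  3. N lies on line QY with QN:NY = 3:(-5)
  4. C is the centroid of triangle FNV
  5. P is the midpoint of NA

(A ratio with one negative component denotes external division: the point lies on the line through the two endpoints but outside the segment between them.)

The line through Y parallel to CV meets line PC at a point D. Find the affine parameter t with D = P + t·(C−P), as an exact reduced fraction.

t = 12/7

Work in coordinates with F = (0, 0), Y = (1, 0), B = (0, 1), Q = (4, -2).
1. A is the midpoint of YQ ⇒ A = (5/2, -1)
2. V is the intersection of line QF and line AB ⇒ V = (10/3, -5/3)
3. N lies on line QY with QN:NY = 3:(-5) ⇒ N = (17/2, -5)
4. C is the centroid of triangle FNV ⇒ C = (71/18, -20/9)
5. P is the midpoint of NA ⇒ P = (11/2, -3)
through Y parallel to CV: direction (-11/18, 5/9); meets PC at D = (17/6, -5/3)
D = P + t·(C−P) with t = 12/7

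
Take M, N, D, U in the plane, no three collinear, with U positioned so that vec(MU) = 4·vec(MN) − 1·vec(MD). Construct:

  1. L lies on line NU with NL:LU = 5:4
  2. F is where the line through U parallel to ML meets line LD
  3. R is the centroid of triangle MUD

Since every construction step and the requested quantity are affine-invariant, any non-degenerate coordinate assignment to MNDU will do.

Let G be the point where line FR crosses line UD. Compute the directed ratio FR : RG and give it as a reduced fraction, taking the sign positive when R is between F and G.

Assign M = (0, 0), N = (1, 0), D = (0, 1), U = (4, -1) — the answer is frame-independent, so this choice is without loss of generality.
1. L lies on line NU with NL:LU = 5:4 ⇒ L = (8/3, -5/9)
2. F is where the line through U parallel to ML meets line LD ⇒ F = (28/9, -22/27)
3. R is the centroid of triangle MUD ⇒ R = (4/3, 0)
line FR meets UD at G = (28/3, -11/3)
R = F + t·(G−F) with t = -2/7, so FR:RG = -2/7:9/7

FR:RG = -2/9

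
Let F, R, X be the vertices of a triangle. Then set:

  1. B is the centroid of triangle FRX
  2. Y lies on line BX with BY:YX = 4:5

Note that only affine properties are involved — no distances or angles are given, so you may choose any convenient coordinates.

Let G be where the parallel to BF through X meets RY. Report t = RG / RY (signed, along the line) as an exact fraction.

t = 18/13

Set F = (0, 0), R = (1, 0), X = (0, 1); any affine frame gives the same invariant.
1. B is the centroid of triangle FRX ⇒ B = (1/3, 1/3)
2. Y lies on line BX with BY:YX = 4:5 ⇒ Y = (5/27, 17/27)
through X parallel to BF: direction (-1/3, -1/3); meets RY at G = (-5/39, 34/39)
G = R + t·(Y−R) with t = 18/13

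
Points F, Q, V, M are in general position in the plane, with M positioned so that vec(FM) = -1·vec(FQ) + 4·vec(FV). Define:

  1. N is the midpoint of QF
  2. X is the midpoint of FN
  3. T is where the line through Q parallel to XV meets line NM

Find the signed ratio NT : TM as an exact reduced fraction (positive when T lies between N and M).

NT:TM = -1/2

Work in coordinates with F = (0, 0), Q = (1, 0), V = (0, 1), M = (-1, 4).
1. N is the midpoint of QF ⇒ N = (1/2, 0)
2. X is the midpoint of FN ⇒ X = (1/4, 0)
3. T is where the line through Q parallel to XV meets line NM ⇒ T = (2, -4)
T = N + t·(M−N) with t = -1, so NT:TM = t:(1−t) = -1:2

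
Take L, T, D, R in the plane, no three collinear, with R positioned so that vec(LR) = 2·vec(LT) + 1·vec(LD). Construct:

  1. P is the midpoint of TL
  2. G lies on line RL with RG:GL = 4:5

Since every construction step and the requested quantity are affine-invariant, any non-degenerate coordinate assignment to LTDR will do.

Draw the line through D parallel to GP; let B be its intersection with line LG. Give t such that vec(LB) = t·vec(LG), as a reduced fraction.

t = -11/5

Assign L = (0, 0), T = (1, 0), D = (0, 1), R = (2, 1) — the answer is frame-independent, so this choice is without loss of generality.
1. P is the midpoint of TL ⇒ P = (1/2, 0)
2. G lies on line RL with RG:GL = 4:5 ⇒ G = (10/9, 5/9)
through D parallel to GP: direction (-11/18, -5/9); meets LG at B = (-22/9, -11/9)
B = L + t·(G−L) with t = -11/5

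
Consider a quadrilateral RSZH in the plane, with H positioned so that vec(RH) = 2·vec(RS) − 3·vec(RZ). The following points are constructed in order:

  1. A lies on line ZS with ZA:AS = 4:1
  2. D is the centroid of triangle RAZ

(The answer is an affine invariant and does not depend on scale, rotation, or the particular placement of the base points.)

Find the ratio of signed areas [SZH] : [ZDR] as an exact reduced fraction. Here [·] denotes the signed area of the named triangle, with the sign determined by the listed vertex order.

Assign R = (0, 0), S = (1, 0), Z = (0, 1), H = (2, -3) — the answer is frame-independent, so this choice is without loss of generality.
1. A lies on line ZS with ZA:AS = 4:1 ⇒ A = (4/5, 1/5)
2. D is the centroid of triangle RAZ ⇒ D = (4/15, 2/5)
2·[SZH] = 2, 2·[ZDR] = -4/15
[SZH]:[ZDR] = 2:-4/15 = -15/2

[SZH]:[ZDR] = -15/2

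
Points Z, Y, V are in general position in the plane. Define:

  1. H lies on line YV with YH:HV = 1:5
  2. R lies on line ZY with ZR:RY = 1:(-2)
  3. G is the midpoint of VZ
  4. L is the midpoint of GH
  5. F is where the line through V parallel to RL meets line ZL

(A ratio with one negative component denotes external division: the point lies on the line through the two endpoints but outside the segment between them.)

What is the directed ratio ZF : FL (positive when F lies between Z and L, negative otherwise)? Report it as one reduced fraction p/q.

ZF:FL = -17/13

Work in coordinates with Z = (0, 0), Y = (1, 0), V = (0, 1).
1. H lies on line YV with YH:HV = 1:5 ⇒ H = (5/6, 1/6)
2. R lies on line ZY with ZR:RY = 1:(-2) ⇒ R = (-1, 0)
3. G is the midpoint of VZ ⇒ G = (0, 1/2)
4. L is the midpoint of GH ⇒ L = (5/12, 1/3)
5. F is where the line through V parallel to RL meets line ZL ⇒ F = (85/48, 17/12)
F = Z + t·(L−Z) with t = 17/4, so ZF:FL = t:(1−t) = 17/4:-13/4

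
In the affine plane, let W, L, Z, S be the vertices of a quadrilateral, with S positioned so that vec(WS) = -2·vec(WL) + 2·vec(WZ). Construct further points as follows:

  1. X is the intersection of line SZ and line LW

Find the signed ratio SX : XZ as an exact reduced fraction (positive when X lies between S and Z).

Assign W = (0, 0), L = (1, 0), Z = (0, 1), S = (-2, 2) — the answer is frame-independent, so this choice is without loss of generality.
1. X is the intersection of line SZ and line LW ⇒ X = (2, 0)
X = S + t·(Z−S) with t = 2, so SX:XZ = t:(1−t) = 2:-1

SX:XZ = -2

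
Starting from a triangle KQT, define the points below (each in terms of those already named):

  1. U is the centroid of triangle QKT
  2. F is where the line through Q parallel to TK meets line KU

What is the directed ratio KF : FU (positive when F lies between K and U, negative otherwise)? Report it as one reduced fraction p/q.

Work in coordinates with K = (0, 0), Q = (1, 0), T = (0, 1).
1. U is the centroid of triangle QKT ⇒ U = (1/3, 1/3)
2. F is where the line through Q parallel to TK meets line KU ⇒ F = (1, 1)
F = K + t·(U−K) with t = 3, so KF:FU = t:(1−t) = 3:-2

KF:FU = -3/2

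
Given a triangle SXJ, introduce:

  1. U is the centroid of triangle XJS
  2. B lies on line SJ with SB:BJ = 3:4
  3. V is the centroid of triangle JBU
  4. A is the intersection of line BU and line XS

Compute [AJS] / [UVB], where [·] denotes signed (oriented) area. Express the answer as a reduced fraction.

[AJS]:[UVB] = 189/8

Choose coordinates S = (0, 0), X = (1, 0), J = (0, 1).
1. U is the centroid of triangle XJS ⇒ U = (1/3, 1/3)
2. B lies on line SJ with SB:BJ = 3:4 ⇒ B = (0, 3/7)
3. V is the centroid of triangle JBU ⇒ V = (1/9, 37/63)
4. A is the intersection of line BU and line XS ⇒ A = (3/2, 0)
2·[AJS] = 3/2, 2·[UVB] = 4/63
[AJS]:[UVB] = 3/2:4/63 = 189/8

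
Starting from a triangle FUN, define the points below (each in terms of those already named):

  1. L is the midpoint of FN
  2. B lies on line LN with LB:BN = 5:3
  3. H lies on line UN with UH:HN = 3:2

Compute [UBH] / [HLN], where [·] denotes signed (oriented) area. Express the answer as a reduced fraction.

[UBH]:[HLN] = 9/16

Set F = (0, 0), U = (1, 0), N = (0, 1); any affine frame gives the same invariant.
1. L is the midpoint of FN ⇒ L = (0, 1/2)
2. B lies on line LN with LB:BN = 5:3 ⇒ B = (0, 13/16)
3. H lies on line UN with UH:HN = 3:2 ⇒ H = (2/5, 3/5)
2·[UBH] = -9/80, 2·[HLN] = -1/5
[UBH]:[HLN] = -9/80:-1/5 = 9/16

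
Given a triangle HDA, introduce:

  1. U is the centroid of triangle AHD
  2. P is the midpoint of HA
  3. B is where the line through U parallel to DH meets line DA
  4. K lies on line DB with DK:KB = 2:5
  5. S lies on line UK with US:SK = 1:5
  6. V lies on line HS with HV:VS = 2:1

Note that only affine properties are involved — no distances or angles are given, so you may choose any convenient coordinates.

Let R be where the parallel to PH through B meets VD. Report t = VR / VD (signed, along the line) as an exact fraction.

t = 8/15

Choose coordinates H = (0, 0), D = (1, 0), A = (0, 1).
1. U is the centroid of triangle AHD ⇒ U = (1/3, 1/3)
2. P is the midpoint of HA ⇒ P = (0, 1/2)
3. B is where the line through U parallel to DH meets line DA ⇒ B = (2/3, 1/3)
4. K lies on line DB with DK:KB = 2:5 ⇒ K = (19/21, 2/21)
5. S lies on line UK with US:SK = 1:5 ⇒ S = (3/7, 37/126)
6. V lies on line HS with HV:VS = 2:1 ⇒ V = (2/7, 37/189)
through B parallel to PH: direction (0, -1/2); meets VD at R = (2/3, 37/405)
R = V + t·(D−V) with t = 8/15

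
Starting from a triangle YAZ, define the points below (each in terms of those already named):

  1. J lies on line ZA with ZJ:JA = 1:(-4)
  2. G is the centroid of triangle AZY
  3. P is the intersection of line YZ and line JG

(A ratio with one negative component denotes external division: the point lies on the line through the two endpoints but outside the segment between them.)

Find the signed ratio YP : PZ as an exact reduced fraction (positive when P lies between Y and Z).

YP:PZ = 5

Work in coordinates with Y = (0, 0), A = (1, 0), Z = (0, 1).
1. J lies on line ZA with ZJ:JA = 1:(-4) ⇒ J = (-1/3, 4/3)
2. G is the centroid of triangle AZY ⇒ G = (1/3, 1/3)
3. P is the intersection of line YZ and line JG ⇒ P = (0, 5/6)
P = Y + t·(Z−Y) with t = 5/6, so YP:PZ = t:(1−t) = 5/6:1/6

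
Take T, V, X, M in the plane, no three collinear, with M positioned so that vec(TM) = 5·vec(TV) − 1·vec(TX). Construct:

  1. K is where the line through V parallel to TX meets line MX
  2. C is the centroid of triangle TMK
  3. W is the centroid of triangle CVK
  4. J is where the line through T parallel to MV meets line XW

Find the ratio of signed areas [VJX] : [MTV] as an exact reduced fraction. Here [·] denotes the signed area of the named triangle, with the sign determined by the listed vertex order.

Assign T = (0, 0), V = (1, 0), X = (0, 1), M = (5, -1) — the answer is frame-independent, so this choice is without loss of generality.
1. K is where the line through V parallel to TX meets line MX ⇒ K = (1, 3/5)
2. C is the centroid of triangle TMK ⇒ C = (2, -2/15)
3. W is the centroid of triangle CVK ⇒ W = (4/3, 7/45)
4. J is where the line through T parallel to MV meets line XW ⇒ J = (60/23, -15/23)
2·[VJX] = 22/23, 2·[MTV] = -1
[VJX]:[MTV] = 22/23:-1 = -22/23

[VJX]:[MTV] = -22/23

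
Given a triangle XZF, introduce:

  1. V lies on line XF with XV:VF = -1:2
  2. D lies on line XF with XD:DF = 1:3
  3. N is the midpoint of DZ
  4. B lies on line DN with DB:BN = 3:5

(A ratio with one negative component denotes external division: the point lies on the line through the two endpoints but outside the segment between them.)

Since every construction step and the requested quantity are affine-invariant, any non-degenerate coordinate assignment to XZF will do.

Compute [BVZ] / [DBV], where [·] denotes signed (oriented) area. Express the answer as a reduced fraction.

Work in coordinates with X = (0, 0), Z = (1, 0), F = (0, 1).
1. V lies on line XF with XV:VF = -1:2 ⇒ V = (0, -1)
2. D lies on line XF with XD:DF = 1:3 ⇒ D = (0, 1/4)
3. N is the midpoint of DZ ⇒ N = (1/2, 1/8)
4. B lies on line DN with DB:BN = 3:5 ⇒ B = (3/16, 13/64)
2·[BVZ] = 65/64, 2·[DBV] = -15/64
[BVZ]:[DBV] = 65/64:-15/64 = -13/3

[BVZ]:[DBV] = -13/3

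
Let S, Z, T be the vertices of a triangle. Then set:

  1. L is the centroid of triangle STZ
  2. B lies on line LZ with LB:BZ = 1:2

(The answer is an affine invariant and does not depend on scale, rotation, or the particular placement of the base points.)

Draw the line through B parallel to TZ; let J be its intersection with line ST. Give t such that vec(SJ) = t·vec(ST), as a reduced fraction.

t = 7/9

Set S = (0, 0), Z = (1, 0), T = (0, 1); any affine frame gives the same invariant.
1. L is the centroid of triangle STZ ⇒ L = (1/3, 1/3)
2. B lies on line LZ with LB:BZ = 1:2 ⇒ B = (5/9, 2/9)
through B parallel to TZ: direction (1, -1); meets ST at J = (0, 7/9)
J = S + t·(T−S) with t = 7/9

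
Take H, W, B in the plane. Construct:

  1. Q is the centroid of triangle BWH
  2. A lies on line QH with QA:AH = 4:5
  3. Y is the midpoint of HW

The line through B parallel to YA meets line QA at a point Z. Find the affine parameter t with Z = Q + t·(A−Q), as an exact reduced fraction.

Assign H = (0, 0), W = (1, 0), B = (0, 1) — the answer is frame-independent, so this choice is without loss of generality.
1. Q is the centroid of triangle BWH ⇒ Q = (1/3, 1/3)
2. A lies on line QH with QA:AH = 4:5 ⇒ A = (5/27, 5/27)
3. Y is the midpoint of HW ⇒ Y = (1/2, 0)
through B parallel to YA: direction (-17/54, 5/27); meets QA at Z = (17/27, 17/27)
Z = Q + t·(A−Q) with t = -2

t = -2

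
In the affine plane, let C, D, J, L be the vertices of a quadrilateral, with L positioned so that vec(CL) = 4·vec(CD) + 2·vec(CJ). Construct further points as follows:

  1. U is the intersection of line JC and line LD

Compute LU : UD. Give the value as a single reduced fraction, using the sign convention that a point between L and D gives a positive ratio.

Choose coordinates C = (0, 0), D = (1, 0), J = (0, 1), L = (4, 2).
1. U is the intersection of line JC and line LD ⇒ U = (0, -2/3)
U = L + t·(D−L) with t = 4/3, so LU:UD = t:(1−t) = 4/3:-1/3

LU:UD = -4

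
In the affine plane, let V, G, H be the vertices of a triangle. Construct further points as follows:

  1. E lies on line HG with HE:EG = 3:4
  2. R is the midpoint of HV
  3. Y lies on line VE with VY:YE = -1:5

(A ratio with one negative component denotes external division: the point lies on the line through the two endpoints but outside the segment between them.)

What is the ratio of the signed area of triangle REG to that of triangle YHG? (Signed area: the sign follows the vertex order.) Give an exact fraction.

[REG]:[YHG] = 8/35

Set V = (0, 0), G = (1, 0), H = (0, 1); any affine frame gives the same invariant.
1. E lies on line HG with HE:EG = 3:4 ⇒ E = (3/7, 4/7)
2. R is the midpoint of HV ⇒ R = (0, 1/2)
3. Y lies on line VE with VY:YE = -1:5 ⇒ Y = (-3/28, -1/7)
2·[REG] = -2/7, 2·[YHG] = -5/4
[REG]:[YHG] = -2/7:-5/4 = 8/35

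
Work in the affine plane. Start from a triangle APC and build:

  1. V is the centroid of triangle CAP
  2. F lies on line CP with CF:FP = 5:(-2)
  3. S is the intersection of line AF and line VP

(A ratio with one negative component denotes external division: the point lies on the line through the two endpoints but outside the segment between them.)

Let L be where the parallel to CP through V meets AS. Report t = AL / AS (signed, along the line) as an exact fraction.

Choose coordinates A = (0, 0), P = (1, 0), C = (0, 1).
1. V is the centroid of triangle CAP ⇒ V = (1/3, 1/3)
2. F lies on line CP with CF:FP = 5:(-2) ⇒ F = (5/3, -2/3)
3. S is the intersection of line AF and line VP ⇒ S = (5, -2)
through V parallel to CP: direction (1, -1); meets AS at L = (10/9, -4/9)
L = A + t·(S−A) with t = 2/9

t = 2/9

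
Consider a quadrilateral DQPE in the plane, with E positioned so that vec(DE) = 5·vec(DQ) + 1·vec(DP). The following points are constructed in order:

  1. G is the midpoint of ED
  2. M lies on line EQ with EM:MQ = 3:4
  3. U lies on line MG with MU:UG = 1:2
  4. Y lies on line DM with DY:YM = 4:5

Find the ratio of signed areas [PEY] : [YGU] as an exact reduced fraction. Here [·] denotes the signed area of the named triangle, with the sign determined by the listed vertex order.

[PEY]:[YGU] = 47

Set D = (0, 0), Q = (1, 0), P = (0, 1), E = (5, 1); any affine frame gives the same invariant.
1. G is the midpoint of ED ⇒ G = (5/2, 1/2)
2. M lies on line EQ with EM:MQ = 3:4 ⇒ M = (23/7, 4/7)
3. U lies on line MG with MU:UG = 1:2 ⇒ U = (127/42, 23/42)
4. Y lies on line DM with DY:YM = 4:5 ⇒ Y = (92/63, 16/63)
2·[PEY] = -235/63, 2·[YGU] = -5/63
[PEY]:[YGU] = -235/63:-5/63 = 47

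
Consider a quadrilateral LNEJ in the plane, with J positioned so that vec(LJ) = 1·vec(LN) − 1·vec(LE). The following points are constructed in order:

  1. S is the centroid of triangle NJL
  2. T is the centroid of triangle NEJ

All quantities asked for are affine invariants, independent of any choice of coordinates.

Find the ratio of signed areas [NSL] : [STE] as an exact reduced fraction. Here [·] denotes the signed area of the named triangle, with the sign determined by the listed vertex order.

[NSL]:[STE] = -3/2

Work in coordinates with L = (0, 0), N = (1, 0), E = (0, 1), J = (1, -1).
1. S is the centroid of triangle NJL ⇒ S = (2/3, -1/3)
2. T is the centroid of triangle NEJ ⇒ T = (2/3, 0)
2·[NSL] = -1/3, 2·[STE] = 2/9
[NSL]:[STE] = -1/3:2/9 = -3/2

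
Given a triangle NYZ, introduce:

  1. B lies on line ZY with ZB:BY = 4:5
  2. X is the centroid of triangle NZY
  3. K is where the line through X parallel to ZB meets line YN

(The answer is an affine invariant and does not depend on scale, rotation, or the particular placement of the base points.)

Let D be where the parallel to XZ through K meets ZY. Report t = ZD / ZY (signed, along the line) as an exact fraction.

t = 1/3

Choose coordinates N = (0, 0), Y = (1, 0), Z = (0, 1).
1. B lies on line ZY with ZB:BY = 4:5 ⇒ B = (4/9, 5/9)
2. X is the centroid of triangle NZY ⇒ X = (1/3, 1/3)
3. K is where the line through X parallel to ZB meets line YN ⇒ K = (2/3, 0)
through K parallel to XZ: direction (-1/3, 2/3); meets ZY at D = (1/3, 2/3)
D = Z + t·(Y−Z) with t = 1/3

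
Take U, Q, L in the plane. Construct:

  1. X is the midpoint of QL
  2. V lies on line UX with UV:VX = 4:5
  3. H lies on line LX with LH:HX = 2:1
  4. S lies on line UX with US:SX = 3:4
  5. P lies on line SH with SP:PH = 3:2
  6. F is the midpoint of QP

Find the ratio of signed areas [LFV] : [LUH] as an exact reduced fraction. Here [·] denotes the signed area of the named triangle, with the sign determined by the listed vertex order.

[LFV]:[LUH] = -209/210

Work in coordinates with U = (0, 0), Q = (1, 0), L = (0, 1).
1. X is the midpoint of QL ⇒ X = (1/2, 1/2)
2. V lies on line UX with UV:VX = 4:5 ⇒ V = (2/9, 2/9)
3. H lies on line LX with LH:HX = 2:1 ⇒ H = (1/3, 2/3)
4. S lies on line UX with US:SX = 3:4 ⇒ S = (3/14, 3/14)
5. P lies on line SH with SP:PH = 3:2 ⇒ P = (2/7, 17/35)
6. F is the midpoint of QP ⇒ F = (9/14, 17/70)
2·[LFV] = -209/630, 2·[LUH] = 1/3
[LFV]:[LUH] = -209/630:1/3 = -209/210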